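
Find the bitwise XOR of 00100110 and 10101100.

XOR: 1 when bits differ
  00100110
^ 10101100
----------
  10001010
Decimal: 38 ^ 172 = 138



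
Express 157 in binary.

Using repeated division by 2:
157 ÷ 2 = 78 remainder 1
78 ÷ 2 = 39 remainder 0
39 ÷ 2 = 19 remainder 1
19 ÷ 2 = 9 remainder 1
9 ÷ 2 = 4 remainder 1
4 ÷ 2 = 2 remainder 0
2 ÷ 2 = 1 remainder 0
1 ÷ 2 = 0 remainder 1
Reading remainders bottom to top: 10011101



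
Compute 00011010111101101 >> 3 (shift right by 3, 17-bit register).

Original: 00011010111101101 (decimal 13805)
Shift right by 3 positions
Drop the 3 low bits; fill with zeros on the left
Result: 00000011010111101 (decimal 1725)
Equivalent: 13805 >> 3 = 13805 ÷ 2^3 = 1725



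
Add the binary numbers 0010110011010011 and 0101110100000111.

Add column by column from the right: bit + bit + carry-in; write the sum mod 2, carry 1 when the sum is 2 or 3.
carry:  1111100000001110
        0010110011010011
+       0101110100000111
------------------------
       01000100111011010
(the carry out of the leftmost column, 0, becomes the leading bit)
Decimal check:
  0010110011010011 = 8192 + 2048 + 1024 + 128 + 64 + 16 + 2 + 1 = 11475
  0101110100000111 = 16384 + 4096 + 2048 + 1024 + 256 + 4 + 2 + 1 = 23815
  11475 + 23815 = 35290, and 01000100111011010 = 32768 + 2048 + 256 + 128 + 64 + 16 + 8 + 2 = 35290 ✓



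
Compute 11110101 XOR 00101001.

XOR: 1 when bits differ
  11110101
^ 00101001
----------
  11011100
Decimal: 245 ^ 41 = 220



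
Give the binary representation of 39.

Using repeated division by 2:
39 ÷ 2 = 19 remainder 1
19 ÷ 2 = 9 remainder 1
9 ÷ 2 = 4 remainder 1
4 ÷ 2 = 2 remainder 0
2 ÷ 2 = 1 remainder 0
1 ÷ 2 = 0 remainder 1
Reading remainders bottom to top: 100111



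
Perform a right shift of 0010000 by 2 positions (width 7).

Original: 0010000 (decimal 16)
Shift right by 2 positions
Drop the 2 low bits; fill with zeros on the left
Result: 0000100 (decimal 4)
Equivalent: 16 >> 2 = 16 ÷ 2^2 = 4



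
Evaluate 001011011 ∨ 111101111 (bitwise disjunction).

OR: 1 when either bit is 1
  001011011
| 111101111
-----------
  111111111
Decimal: 91 | 495 = 511



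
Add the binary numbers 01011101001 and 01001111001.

Add column by column from the right: bit + bit + carry-in; write the sum mod 2, carry 1 when the sum is 2 or 3.
carry:  10111110010
        01011101001
+       01001111001
-------------------
       010101100010
(the carry out of the leftmost column, 0, becomes the leading bit)
Decimal check:
  01011101001 = 512 + 128 + 64 + 32 + 8 + 1 = 745
  01001111001 = 512 + 64 + 32 + 16 + 8 + 1 = 633
  745 + 633 = 1378, and 010101100010 = 1024 + 256 + 64 + 32 + 2 = 1378 ✓



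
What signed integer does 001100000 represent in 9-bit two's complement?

Binary: 001100000
Sign bit: 0 (non-negative)
Read directly as an unsigned value:
001100000 = 64 + 32 = 96
Value: 96



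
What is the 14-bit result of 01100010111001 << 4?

Original: 01100010111001 (decimal 6329)
Shift left by 4 positions
Append 4 zeros on the right and drop the 4 high bits that overflow the 14-bit width
Result: 00101110010000 (decimal 2960)
Equivalent: 6329 << 4 = 6329 × 2^4 = 101264, truncated to 14 bits = 2960



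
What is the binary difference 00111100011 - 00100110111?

Method 1 - Direct subtraction (column by column from the right: bit − bit − borrow-in; if negative, add 2 and borrow 1 from the next column):
borrow: 00001111000
        00111100011
-       00100110111
-------------------
        00010101100

Method 2 - Add two's complement:
Two's complement of 00100110111: invert → 11011001000, add 1 → 11011001001
  00111100011
+ 11011001001
-------------
 100010101100  (end carry out of the top bit = 1)
Discarding the end carry: 00010101100
Decimal check:
  00111100011 = 256 + 128 + 64 + 32 + 2 + 1 = 483
  00100110111 = 256 + 32 + 16 + 4 + 2 + 1 = 311
  483 - 311 = 172, and 00010101100 = 128 + 32 + 8 + 4 = 172 ✓



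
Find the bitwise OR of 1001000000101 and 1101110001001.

OR: 1 when either bit is 1
  1001000000101
| 1101110001001
---------------
  1101110001101
Decimal: 4613 | 7049 = 7053



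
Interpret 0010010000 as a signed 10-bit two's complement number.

Binary: 0010010000
Sign bit: 0 (non-negative)
Read directly as an unsigned value:
0010010000 = 128 + 16 = 144
Value: 144



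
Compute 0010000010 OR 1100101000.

OR: 1 when either bit is 1
  0010000010
| 1100101000
------------
  1110101010
Decimal: 130 | 808 = 938



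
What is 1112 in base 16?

Using repeated division by 16 (digits 10–15 are A–F):
1112 ÷ 16 = 69 remainder 8
69 ÷ 16 = 4 remainder 5
4 ÷ 16 = 0 remainder 4
Reading remainders bottom to top: 458



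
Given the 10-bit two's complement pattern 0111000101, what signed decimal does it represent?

Binary: 0111000101
Sign bit: 0 (non-negative)
Read directly as an unsigned value:
0111000101 = 256 + 128 + 64 + 4 + 1 = 453
Value: 453



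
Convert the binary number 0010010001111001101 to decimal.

Sum of powers of 2 for each 1-bit:
2^0 + 2^2 + 2^3 + 2^6 + 2^7 + 2^8 + 2^9 + 2^13 + 2^16
= 1 + 4 + 8 + 64 + 128 + 256 + 512 + 8192 + 65536
= 74701



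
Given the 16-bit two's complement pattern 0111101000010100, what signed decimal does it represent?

Binary: 0111101000010100
Sign bit: 0 (non-negative)
Read directly as an unsigned value:
0111101000010100 = 16384 + 8192 + 4096 + 2048 + 512 + 16 + 4 = 31252
Value: 31252



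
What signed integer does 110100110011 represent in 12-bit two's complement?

Binary: 110100110011
Sign bit: 1 (negative)
Invert: 001011001100
Add 1:  001011001101
Magnitude: 001011001101 = 512 + 128 + 64 + 8 + 4 + 1 = 717
Value: -717



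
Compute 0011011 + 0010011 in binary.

Add column by column from the right: bit + bit + carry-in; write the sum mod 2, carry 1 when the sum is 2 or 3.
carry:  0100110
        0011011
+       0010011
---------------
       00101110
(the carry out of the leftmost column, 0, becomes the leading bit)
Decimal check:
  0011011 = 16 + 8 + 2 + 1 = 27
  0010011 = 16 + 2 + 1 = 19
  27 + 19 = 46, and 00101110 = 32 + 8 + 4 + 2 = 46 ✓



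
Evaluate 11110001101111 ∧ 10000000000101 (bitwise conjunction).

AND: 1 only when both bits are 1
  11110001101111
& 10000000000101
----------------
  10000000000101
Decimal: 15471 & 8197 = 8197



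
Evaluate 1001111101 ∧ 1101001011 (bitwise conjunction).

AND: 1 only when both bits are 1
  1001111101
& 1101001011
------------
  1001001001
Decimal: 637 & 843 = 585



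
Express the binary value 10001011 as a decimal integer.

Sum of powers of 2 for each 1-bit:
2^0 + 2^1 + 2^3 + 2^7
= 1 + 2 + 8 + 128
= 139



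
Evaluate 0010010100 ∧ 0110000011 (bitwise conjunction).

AND: 1 only when both bits are 1
  0010010100
& 0110000011
------------
  0010000000
Decimal: 148 & 387 = 128



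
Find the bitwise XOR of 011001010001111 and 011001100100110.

XOR: 1 when bits differ
  011001010001111
^ 011001100100110
-----------------
  000000110101001
Decimal: 12943 ^ 13094 = 425



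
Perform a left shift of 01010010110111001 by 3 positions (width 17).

Original: 01010010110111001 (decimal 42425)
Shift left by 3 positions
Append 3 zeros on the right and drop the 3 high bits that overflow the 17-bit width
Result: 10010110111001000 (decimal 77256)
Equivalent: 42425 << 3 = 42425 × 2^3 = 339400, truncated to 17 bits = 77256



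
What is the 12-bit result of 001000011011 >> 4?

Original: 001000011011 (decimal 539)
Shift right by 4 positions
Drop the 4 low bits; fill with zeros on the left
Result: 000000100001 (decimal 33)
Equivalent: 539 >> 4 = 539 ÷ 2^4 = 33



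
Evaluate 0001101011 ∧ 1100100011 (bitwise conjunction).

AND: 1 only when both bits are 1
  0001101011
& 1100100011
------------
  0000100011
Decimal: 107 & 803 = 35



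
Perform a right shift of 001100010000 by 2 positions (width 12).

Original: 001100010000 (decimal 784)
Shift right by 2 positions
Drop the 2 low bits; fill with zeros on the left
Result: 000011000100 (decimal 196)
Equivalent: 784 >> 2 = 784 ÷ 2^2 = 196



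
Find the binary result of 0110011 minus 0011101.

Method 1 - Direct subtraction (column by column from the right: bit − bit − borrow-in; if negative, add 2 and borrow 1 from the next column):
borrow: 0111000
        0110011
-       0011101
---------------
        0010110

Method 2 - Add two's complement:
Two's complement of 0011101: invert → 1100010, add 1 → 1100011
  0110011
+ 1100011
---------
 10010110  (end carry out of the top bit = 1)
Discarding the end carry: 0010110
Decimal check:
  0110011 = 32 + 16 + 2 + 1 = 51
  0011101 = 16 + 8 + 4 + 1 = 29
  51 - 29 = 22, and 0010110 = 16 + 4 + 2 = 22 ✓



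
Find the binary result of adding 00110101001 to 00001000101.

Add column by column from the right: bit + bit + carry-in; write the sum mod 2, carry 1 when the sum is 2 or 3.
carry:  00000000010
        00110101001
+       00001000101
-------------------
       000111101110
(the carry out of the leftmost column, 0, becomes the leading bit)
Decimal check:
  00110101001 = 256 + 128 + 32 + 8 + 1 = 425
  00001000101 = 64 + 4 + 1 = 69
  425 + 69 = 494, and 000111101110 = 256 + 128 + 64 + 32 + 8 + 4 + 2 = 494 ✓



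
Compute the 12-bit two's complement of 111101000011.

Original (sign bit 1, negative): 111101000011
Step 1 - Invert all bits: 000010111100
Step 2 - Add 1: 000010111101
Verification: 111101000011 + 000010111101 = 1000000000000; discarding the end carry (carry out of the top bit) leaves the 12-bit value 000000000000, as required for x + (-x)



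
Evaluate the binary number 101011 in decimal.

Sum of powers of 2 for each 1-bit:
2^0 + 2^1 + 2^3 + 2^5
= 1 + 2 + 8 + 32
= 43



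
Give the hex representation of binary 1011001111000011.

Group into 4-bit nibbles from right:
  1011 = B
  0011 = 3
  1100 = C
  0011 = 3
Result: B3C3



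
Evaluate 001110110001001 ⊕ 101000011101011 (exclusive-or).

XOR: 1 when bits differ
  001110110001001
^ 101000011101011
-----------------
  100110101100010
Decimal: 7561 ^ 20715 = 19810



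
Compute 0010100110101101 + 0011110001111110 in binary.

Add column by column from the right: bit + bit + carry-in; write the sum mod 2, carry 1 when the sum is 2 or 3.
carry:  0111001111111000
        0010100110101101
+       0011110001111110
------------------------
       00110011000101011
(the carry out of the leftmost column, 0, becomes the leading bit)
Decimal check:
  0010100110101101 = 8192 + 2048 + 256 + 128 + 32 + 8 + 4 + 1 = 10669
  0011110001111110 = 8192 + 4096 + 2048 + 1024 + 64 + 32 + 16 + 8 + 4 + 2 = 15486
  10669 + 15486 = 26155, and 00110011000101011 = 16384 + 8192 + 1024 + 512 + 32 + 8 + 2 + 1 = 26155 ✓



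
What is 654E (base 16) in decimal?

Expand by place value (powers of 16):
Digit values: E = 14
654E = 6 × 16^3 + 5 × 16^2 + 4 × 16^1 + 14 × 16^0
= 6 × 4096 + 5 × 256 + 4 × 16 + 14 × 1
= 24576 + 1280 + 64 + 14
= 25934



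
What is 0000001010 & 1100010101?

AND: 1 only when both bits are 1
  0000001010
& 1100010101
------------
  0000000000
Decimal: 10 & 789 = 0



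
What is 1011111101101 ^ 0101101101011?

XOR: 1 when bits differ
  1011111101101
^ 0101101101011
---------------
  1110010000110
Decimal: 6125 ^ 2923 = 7302



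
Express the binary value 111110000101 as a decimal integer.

Sum of powers of 2 for each 1-bit:
2^0 + 2^2 + 2^7 + 2^8 + 2^9 + 2^10 + 2^11
= 1 + 4 + 128 + 256 + 512 + 1024 + 2048
= 3973



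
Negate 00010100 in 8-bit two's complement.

Original: 00010100
Step 1 - Invert all bits: 11101011
Step 2 - Add 1: 11101100
Verification: 00010100 + 11101100 = 100000000; discarding the end carry (carry out of the top bit) leaves the 8-bit value 00000000, as required for x + (-x)



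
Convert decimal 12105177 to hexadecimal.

Using repeated division by 16 (digits 10–15 are A–F):
12105177 ÷ 16 = 756573 remainder 9
756573 ÷ 16 = 47285 remainder 13 (D)
47285 ÷ 16 = 2955 remainder 5
2955 ÷ 16 = 184 remainder 11 (B)
184 ÷ 16 = 11 remainder 8
11 ÷ 16 = 0 remainder 11 (B)
Reading remainders bottom to top: B8B5D9



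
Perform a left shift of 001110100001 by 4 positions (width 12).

Original: 001110100001 (decimal 929)
Shift left by 4 positions
Append 4 zeros on the right and drop the 4 high bits that overflow the 12-bit width
Result: 101000010000 (decimal 2576)
Equivalent: 929 << 4 = 929 × 2^4 = 14864, truncated to 12 bits = 2576



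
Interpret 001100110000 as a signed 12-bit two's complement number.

Binary: 001100110000
Sign bit: 0 (non-negative)
Read directly as an unsigned value:
001100110000 = 512 + 256 + 32 + 16 = 816
Value: 816



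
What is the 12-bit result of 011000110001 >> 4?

Original: 011000110001 (decimal 1585)
Shift right by 4 positions
Drop the 4 low bits; fill with zeros on the left
Result: 000001100011 (decimal 99)
Equivalent: 1585 >> 4 = 1585 ÷ 2^4 = 99



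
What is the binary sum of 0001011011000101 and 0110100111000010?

Add column by column from the right: bit + bit + carry-in; write the sum mod 2, carry 1 when the sum is 2 or 3.
carry:  1111111110000000
        0001011011000101
+       0110100111000010
------------------------
       01000000010000111
(the carry out of the leftmost column, 0, becomes the leading bit)
Decimal check:
  0001011011000101 = 4096 + 1024 + 512 + 128 + 64 + 4 + 1 = 5829
  0110100111000010 = 16384 + 8192 + 2048 + 256 + 128 + 64 + 2 = 27074
  5829 + 27074 = 32903, and 01000000010000111 = 32768 + 128 + 4 + 2 + 1 = 32903 ✓



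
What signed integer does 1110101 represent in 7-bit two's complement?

Binary: 1110101
Sign bit: 1 (negative)
Invert: 0001010
Add 1:  0001011
Magnitude: 0001011 = 8 + 2 + 1 = 11
Value: -11



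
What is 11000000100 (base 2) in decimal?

Sum of powers of 2 for each 1-bit:
2^2 + 2^9 + 2^10
= 4 + 512 + 1024
= 1540



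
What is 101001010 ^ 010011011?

XOR: 1 when bits differ
  101001010
^ 010011011
-----------
  111010001
Decimal: 330 ^ 155 = 465



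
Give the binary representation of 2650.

Using repeated division by 2:
2650 ÷ 2 = 1325 remainder 0
1325 ÷ 2 = 662 remainder 1
662 ÷ 2 = 331 remainder 0
331 ÷ 2 = 165 remainder 1
165 ÷ 2 = 82 remainder 1
82 ÷ 2 = 41 remainder 0
41 ÷ 2 = 20 remainder 1
20 ÷ 2 = 10 remainder 0
10 ÷ 2 = 5 remainder 0
5 ÷ 2 = 2 remainder 1
2 ÷ 2 = 1 remainder 0
1 ÷ 2 = 0 remainder 1
Reading remainders bottom to top: 101001011010



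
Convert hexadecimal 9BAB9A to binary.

Convert each hex digit to 4 bits:
  9 = 1001
  B = 1011
  A = 1010
  B = 1011
  9 = 1001
  A = 1010
Concatenate: 100110111010101110011010



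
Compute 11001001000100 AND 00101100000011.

AND: 1 only when both bits are 1
  11001001000100
& 00101100000011
----------------
  00001000000000
Decimal: 12868 & 2819 = 512



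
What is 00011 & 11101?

AND: 1 only when both bits are 1
  00011
& 11101
-------
  00001
Decimal: 3 & 29 = 1



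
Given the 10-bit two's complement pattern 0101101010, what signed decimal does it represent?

Binary: 0101101010
Sign bit: 0 (non-negative)
Read directly as an unsigned value:
0101101010 = 256 + 64 + 32 + 8 + 2 = 362
Value: 362



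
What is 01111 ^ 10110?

XOR: 1 when bits differ
  01111
^ 10110
-------
  11001
Decimal: 15 ^ 22 = 25



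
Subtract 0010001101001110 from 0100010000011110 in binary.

Method 1 - Direct subtraction (column by column from the right: bit − bit − borrow-in; if negative, add 2 and borrow 1 from the next column):
borrow: 0100011110000000
        0100010000011110
-       0010001101001110
------------------------
        0010000011010000

Method 2 - Add two's complement:
Two's complement of 0010001101001110: invert → 1101110010110001, add 1 → 1101110010110010
  0100010000011110
+ 1101110010110010
------------------
 10010000011010000  (end carry out of the top bit = 1)
Discarding the end carry: 0010000011010000
Decimal check:
  0100010000011110 = 16384 + 1024 + 16 + 8 + 4 + 2 = 17438
  0010001101001110 = 8192 + 512 + 256 + 64 + 8 + 4 + 2 = 9038
  17438 - 9038 = 8400, and 0010000011010000 = 8192 + 128 + 64 + 16 = 8400 ✓



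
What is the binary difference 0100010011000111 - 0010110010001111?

Method 1 - Direct subtraction (column by column from the right: bit − bit − borrow-in; if negative, add 2 and borrow 1 from the next column):
borrow: 0111000001110000
        0100010011000111
-       0010110010001111
------------------------
        0001100000111000

Method 2 - Add two's complement:
Two's complement of 0010110010001111: invert → 1101001101110000, add 1 → 1101001101110001
  0100010011000111
+ 1101001101110001
------------------
 10001100000111000  (end carry out of the top bit = 1)
Discarding the end carry: 0001100000111000
Decimal check:
  0100010011000111 = 16384 + 1024 + 128 + 64 + 4 + 2 + 1 = 17607
  0010110010001111 = 8192 + 2048 + 1024 + 128 + 8 + 4 + 2 + 1 = 11407
  17607 - 11407 = 6200, and 0001100000111000 = 4096 + 2048 + 32 + 16 + 8 = 6200 ✓



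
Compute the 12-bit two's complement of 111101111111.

Original (sign bit 1, negative): 111101111111
Step 1 - Invert all bits: 000010000000
Step 2 - Add 1: 000010000001
Verification: 111101111111 + 000010000001 = 1000000000000; discarding the end carry (carry out of the top bit) leaves the 12-bit value 000000000000, as required for x + (-x)



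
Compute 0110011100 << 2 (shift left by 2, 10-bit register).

Original: 0110011100 (decimal 412)
Shift left by 2 positions
Append 2 zeros on the right and drop the 2 high bits that overflow the 10-bit width
Result: 1001110000 (decimal 624)
Equivalent: 412 << 2 = 412 × 2^2 = 1648, truncated to 10 bits = 624



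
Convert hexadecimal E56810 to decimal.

Expand by place value (powers of 16):
Digit values: E = 14
E56810 = 14 × 16^5 + 5 × 16^4 + 6 × 16^3 + 8 × 16^2 + 1 × 16^1 + 0 × 16^0
= 14 × 1048576 + 5 × 65536 + 6 × 4096 + 8 × 256 + 1 × 16 + 0 × 1
= 14680064 + 327680 + 24576 + 2048 + 16 + 0
= 15034384



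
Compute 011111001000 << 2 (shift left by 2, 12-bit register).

Original: 011111001000 (decimal 1992)
Shift left by 2 positions
Append 2 zeros on the right and drop the 2 high bits that overflow the 12-bit width
Result: 111100100000 (decimal 3872)
Equivalent: 1992 << 2 = 1992 × 2^2 = 7968, truncated to 12 bits = 3872



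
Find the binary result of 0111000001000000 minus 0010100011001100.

Method 1 - Direct subtraction (column by column from the right: bit − bit − borrow-in; if negative, add 2 and borrow 1 from the next column):
borrow: 0001111111111000
        0111000001000000
-       0010100011001100
------------------------
        0100011101110100

Method 2 - Add two's complement:
Two's complement of 0010100011001100: invert → 1101011100110011, add 1 → 1101011100110100
  0111000001000000
+ 1101011100110100
------------------
 10100011101110100  (end carry out of the top bit = 1)
Discarding the end carry: 0100011101110100
Decimal check:
  0111000001000000 = 16384 + 8192 + 4096 + 64 = 28736
  0010100011001100 = 8192 + 2048 + 128 + 64 + 8 + 4 = 10444
  28736 - 10444 = 18292, and 0100011101110100 = 16384 + 1024 + 512 + 256 + 64 + 32 + 16 + 4 = 18292 ✓



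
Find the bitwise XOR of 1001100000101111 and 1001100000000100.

XOR: 1 when bits differ
  1001100000101111
^ 1001100000000100
------------------
  0000000000101011
Decimal: 38959 ^ 38916 = 43



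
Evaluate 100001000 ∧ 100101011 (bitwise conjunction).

AND: 1 only when both bits are 1
  100001000
& 100101011
-----------
  100001000
Decimal: 264 & 299 = 264



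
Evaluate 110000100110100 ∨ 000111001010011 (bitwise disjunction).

OR: 1 when either bit is 1
  110000100110100
| 000111001010011
-----------------
  110111101110111
Decimal: 24884 | 3667 = 28535



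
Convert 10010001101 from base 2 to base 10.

Sum of powers of 2 for each 1-bit:
2^0 + 2^2 + 2^3 + 2^7 + 2^10
= 1 + 4 + 8 + 128 + 1024
= 1165



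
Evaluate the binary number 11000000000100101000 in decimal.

Sum of powers of 2 for each 1-bit:
2^3 + 2^5 + 2^8 + 2^18 + 2^19
= 8 + 32 + 256 + 262144 + 524288
= 786728



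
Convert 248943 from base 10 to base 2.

Using repeated division by 2:
248943 ÷ 2 = 124471 remainder 1
124471 ÷ 2 = 62235 remainder 1
62235 ÷ 2 = 31117 remainder 1
31117 ÷ 2 = 15558 remainder 1
15558 ÷ 2 = 7779 remainder 0
7779 ÷ 2 = 3889 remainder 1
3889 ÷ 2 = 1944 remainder 1
1944 ÷ 2 = 972 remainder 0
972 ÷ 2 = 486 remainder 0
486 ÷ 2 = 243 remainder 0
243 ÷ 2 = 121 remainder 1
121 ÷ 2 = 60 remainder 1
60 ÷ 2 = 30 remainder 0
30 ÷ 2 = 15 remainder 0
15 ÷ 2 = 7 remainder 1
7 ÷ 2 = 3 remainder 1
3 ÷ 2 = 1 remainder 1
1 ÷ 2 = 0 remainder 1
Reading remainders bottom to top: 111100110001101111



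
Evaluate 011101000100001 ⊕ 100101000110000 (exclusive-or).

XOR: 1 when bits differ
  011101000100001
^ 100101000110000
-----------------
  111000000010001
Decimal: 14881 ^ 18992 = 28689



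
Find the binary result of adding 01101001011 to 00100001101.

Add column by column from the right: bit + bit + carry-in; write the sum mod 2, carry 1 when the sum is 2 or 3.
carry:  11000011110
        01101001011
+       00100001101
-------------------
       010001011000
(the carry out of the leftmost column, 0, becomes the leading bit)
Decimal check:
  01101001011 = 512 + 256 + 64 + 8 + 2 + 1 = 843
  00100001101 = 256 + 8 + 4 + 1 = 269
  843 + 269 = 1112, and 010001011000 = 1024 + 64 + 16 + 8 = 1112 ✓



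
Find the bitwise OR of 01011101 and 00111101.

OR: 1 when either bit is 1
  01011101
| 00111101
----------
  01111101
Decimal: 93 | 61 = 125



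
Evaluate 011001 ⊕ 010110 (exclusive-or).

XOR: 1 when bits differ
  011001
^ 010110
--------
  001111
Decimal: 25 ^ 22 = 15



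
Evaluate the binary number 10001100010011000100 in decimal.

Sum of powers of 2 for each 1-bit:
2^2 + 2^6 + 2^7 + 2^10 + 2^14 + 2^15 + 2^19
= 4 + 64 + 128 + 1024 + 16384 + 32768 + 524288
= 574660



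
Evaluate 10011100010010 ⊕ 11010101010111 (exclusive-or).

XOR: 1 when bits differ
  10011100010010
^ 11010101010111
----------------
  01001001000101
Decimal: 10002 ^ 13655 = 4677



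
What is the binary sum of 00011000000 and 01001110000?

Add column by column from the right: bit + bit + carry-in; write the sum mod 2, carry 1 when the sum is 2 or 3.
carry:  00110000000
        00011000000
+       01001110000
-------------------
       001100110000
(the carry out of the leftmost column, 0, becomes the leading bit)
Decimal check:
  00011000000 = 128 + 64 = 192
  01001110000 = 512 + 64 + 32 + 16 = 624
  192 + 624 = 816, and 001100110000 = 512 + 256 + 32 + 16 = 816 ✓



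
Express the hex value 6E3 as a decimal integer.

Expand by place value (powers of 16):
Digit values: E = 14
6E3 = 6 × 16^2 + 14 × 16^1 + 3 × 16^0
= 6 × 256 + 14 × 16 + 3 × 1
= 1536 + 224 + 3
= 1763



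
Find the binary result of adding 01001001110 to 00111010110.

Add column by column from the right: bit + bit + carry-in; write the sum mod 2, carry 1 when the sum is 2 or 3.
carry:  11110111100
        01001001110
+       00111010110
-------------------
       010000100100
(the carry out of the leftmost column, 0, becomes the leading bit)
Decimal check:
  01001001110 = 512 + 64 + 8 + 4 + 2 = 590
  00111010110 = 256 + 128 + 64 + 16 + 4 + 2 = 470
  590 + 470 = 1060, and 010000100100 = 1024 + 32 + 4 = 1060 ✓



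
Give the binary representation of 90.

Using repeated division by 2:
90 ÷ 2 = 45 remainder 0
45 ÷ 2 = 22 remainder 1
22 ÷ 2 = 11 remainder 0
11 ÷ 2 = 5 remainder 1
5 ÷ 2 = 2 remainder 1
2 ÷ 2 = 1 remainder 0
1 ÷ 2 = 0 remainder 1
Reading remainders bottom to top: 1011010



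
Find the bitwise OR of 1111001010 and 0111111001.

OR: 1 when either bit is 1
  1111001010
| 0111111001
------------
  1111111011
Decimal: 970 | 505 = 1019



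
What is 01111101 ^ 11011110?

XOR: 1 when bits differ
  01111101
^ 11011110
----------
  10100011
Decimal: 125 ^ 222 = 163



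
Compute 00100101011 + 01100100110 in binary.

Add column by column from the right: bit + bit + carry-in; write the sum mod 2, carry 1 when the sum is 2 or 3.
carry:  11001011100
        00100101011
+       01100100110
-------------------
       010001010001
(the carry out of the leftmost column, 0, becomes the leading bit)
Decimal check:
  00100101011 = 256 + 32 + 8 + 2 + 1 = 299
  01100100110 = 512 + 256 + 32 + 4 + 2 = 806
  299 + 806 = 1105, and 010001010001 = 1024 + 64 + 16 + 1 = 1105 ✓



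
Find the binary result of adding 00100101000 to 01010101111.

Add column by column from the right: bit + bit + carry-in; write the sum mod 2, carry 1 when the sum is 2 or 3.
carry:  00001010000
        00100101000
+       01010101111
-------------------
       001111010111
(the carry out of the leftmost column, 0, becomes the leading bit)
Decimal check:
  00100101000 = 256 + 32 + 8 = 296
  01010101111 = 512 + 128 + 32 + 8 + 4 + 2 + 1 = 687
  296 + 687 = 983, and 001111010111 = 512 + 256 + 128 + 64 + 16 + 4 + 2 + 1 = 983 ✓



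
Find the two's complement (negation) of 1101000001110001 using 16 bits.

Original (sign bit 1, negative): 1101000001110001
Step 1 - Invert all bits: 0010111110001110
Step 2 - Add 1: 0010111110001111
Verification: 1101000001110001 + 0010111110001111 = 10000000000000000; discarding the end carry (carry out of the top bit) leaves the 16-bit value 0000000000000000, as required for x + (-x)



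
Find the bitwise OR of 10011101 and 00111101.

OR: 1 when either bit is 1
  10011101
| 00111101
----------
  10111101
Decimal: 157 | 61 = 189



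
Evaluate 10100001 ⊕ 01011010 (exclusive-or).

XOR: 1 when bits differ
  10100001
^ 01011010
----------
  11111011
Decimal: 161 ^ 90 = 251



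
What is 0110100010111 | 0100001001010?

OR: 1 when either bit is 1
  0110100010111
| 0100001001010
---------------
  0110101011111
Decimal: 3351 | 2122 = 3423



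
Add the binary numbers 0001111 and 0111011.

Add column by column from the right: bit + bit + carry-in; write the sum mod 2, carry 1 when the sum is 2 or 3.
carry:  1111110
        0001111
+       0111011
---------------
       01001010
(the carry out of the leftmost column, 0, becomes the leading bit)
Decimal check:
  0001111 = 8 + 4 + 2 + 1 = 15
  0111011 = 32 + 16 + 8 + 2 + 1 = 59
  15 + 59 = 74, and 01001010 = 64 + 8 + 2 = 74 ✓



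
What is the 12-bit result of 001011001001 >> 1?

Original: 001011001001 (decimal 713)
Shift right by 1 position
Drop the 1 low bit; fill with zero on the left
Result: 000101100100 (decimal 356)
Equivalent: 713 >> 1 = 713 ÷ 2^1 = 356



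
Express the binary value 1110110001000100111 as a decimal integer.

Sum of powers of 2 for each 1-bit:
2^0 + 2^1 + 2^2 + 2^5 + 2^9 + 2^13 + 2^14 + 2^16 + 2^17 + 2^18
= 1 + 2 + 4 + 32 + 512 + 8192 + 16384 + 65536 + 131072 + 262144
= 483879



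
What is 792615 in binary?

Using repeated division by 2:
792615 ÷ 2 = 396307 remainder 1
396307 ÷ 2 = 198153 remainder 1
198153 ÷ 2 = 99076 remainder 1
99076 ÷ 2 = 49538 remainder 0
49538 ÷ 2 = 24769 remainder 0
24769 ÷ 2 = 12384 remainder 1
12384 ÷ 2 = 6192 remainder 0
6192 ÷ 2 = 3096 remainder 0
3096 ÷ 2 = 1548 remainder 0
1548 ÷ 2 = 774 remainder 0
774 ÷ 2 = 387 remainder 0
387 ÷ 2 = 193 remainder 1
193 ÷ 2 = 96 remainder 1
96 ÷ 2 = 48 remainder 0
48 ÷ 2 = 24 remainder 0
24 ÷ 2 = 12 remainder 0
12 ÷ 2 = 6 remainder 0
6 ÷ 2 = 3 remainder 0
3 ÷ 2 = 1 remainder 1
1 ÷ 2 = 0 remainder 1
Reading remainders bottom to top: 11000001100000100111



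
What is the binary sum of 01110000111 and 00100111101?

Add column by column from the right: bit + bit + carry-in; write the sum mod 2, carry 1 when the sum is 2 or 3.
carry:  11001111110
        01110000111
+       00100111101
-------------------
       010011000100
(the carry out of the leftmost column, 0, becomes the leading bit)
Decimal check:
  01110000111 = 512 + 256 + 128 + 4 + 2 + 1 = 903
  00100111101 = 256 + 32 + 16 + 8 + 4 + 1 = 317
  903 + 317 = 1220, and 010011000100 = 1024 + 128 + 64 + 4 = 1220 ✓



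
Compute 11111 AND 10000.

AND: 1 only when both bits are 1
  11111
& 10000
-------
  10000
Decimal: 31 & 16 = 16



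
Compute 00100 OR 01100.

OR: 1 when either bit is 1
  00100
| 01100
-------
  01100
Decimal: 4 | 12 = 12



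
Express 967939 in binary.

Using repeated division by 2:
967939 ÷ 2 = 483969 remainder 1
483969 ÷ 2 = 241984 remainder 1
241984 ÷ 2 = 120992 remainder 0
120992 ÷ 2 = 60496 remainder 0
60496 ÷ 2 = 30248 remainder 0
30248 ÷ 2 = 15124 remainder 0
15124 ÷ 2 = 7562 remainder 0
7562 ÷ 2 = 3781 remainder 0
3781 ÷ 2 = 1890 remainder 1
1890 ÷ 2 = 945 remainder 0
945 ÷ 2 = 472 remainder 1
472 ÷ 2 = 236 remainder 0
236 ÷ 2 = 118 remainder 0
118 ÷ 2 = 59 remainder 0
59 ÷ 2 = 29 remainder 1
29 ÷ 2 = 14 remainder 1
14 ÷ 2 = 7 remainder 0
7 ÷ 2 = 3 remainder 1
3 ÷ 2 = 1 remainder 1
1 ÷ 2 = 0 remainder 1
Reading remainders bottom to top: 11101100010100000011



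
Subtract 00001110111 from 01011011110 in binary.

Method 1 - Direct subtraction (column by column from the right: bit − bit − borrow-in; if negative, add 2 and borrow 1 from the next column):
borrow: 00011001110
        01011011110
-       00001110111
-------------------
        01001100111

Method 2 - Add two's complement:
Two's complement of 00001110111: invert → 11110001000, add 1 → 11110001001
  01011011110
+ 11110001001
-------------
 101001100111  (end carry out of the top bit = 1)
Discarding the end carry: 01001100111
Decimal check:
  01011011110 = 512 + 128 + 64 + 16 + 8 + 4 + 2 = 734
  00001110111 = 64 + 32 + 16 + 4 + 2 + 1 = 119
  734 - 119 = 615, and 01001100111 = 512 + 64 + 32 + 4 + 2 + 1 = 615 ✓



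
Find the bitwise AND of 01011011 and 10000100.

AND: 1 only when both bits are 1
  01011011
& 10000100
----------
  00000000
Decimal: 91 & 132 = 0



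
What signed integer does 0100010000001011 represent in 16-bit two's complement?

Binary: 0100010000001011
Sign bit: 0 (non-negative)
Read directly as an unsigned value:
0100010000001011 = 16384 + 1024 + 8 + 2 + 1 = 17419
Value: 17419



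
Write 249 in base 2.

Using repeated division by 2:
249 ÷ 2 = 124 remainder 1
124 ÷ 2 = 62 remainder 0
62 ÷ 2 = 31 remainder 0
31 ÷ 2 = 15 remainder 1
15 ÷ 2 = 7 remainder 1
7 ÷ 2 = 3 remainder 1
3 ÷ 2 = 1 remainder 1
1 ÷ 2 = 0 remainder 1
Reading remainders bottom to top: 11111001



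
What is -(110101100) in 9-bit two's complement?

Original (sign bit 1, negative): 110101100
Step 1 - Invert all bits: 001010011
Step 2 - Add 1: 001010100
Verification: 110101100 + 001010100 = 1000000000; discarding the end carry (carry out of the top bit) leaves the 9-bit value 000000000, as required for x + (-x)



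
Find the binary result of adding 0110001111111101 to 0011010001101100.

Add column by column from the right: bit + bit + carry-in; write the sum mod 2, carry 1 when the sum is 2 or 3.
carry:  1100111111111000
        0110001111111101
+       0011010001101100
------------------------
       01001100001101001
(the carry out of the leftmost column, 0, becomes the leading bit)
Decimal check:
  0110001111111101 = 16384 + 8192 + 512 + 256 + 128 + 64 + 32 + 16 + 8 + 4 + 1 = 25597
  0011010001101100 = 8192 + 4096 + 1024 + 64 + 32 + 8 + 4 = 13420
  25597 + 13420 = 39017, and 01001100001101001 = 32768 + 4096 + 2048 + 64 + 32 + 8 + 1 = 39017 ✓



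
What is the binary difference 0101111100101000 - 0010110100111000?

Method 1 - Direct subtraction (column by column from the right: bit − bit − borrow-in; if negative, add 2 and borrow 1 from the next column):
borrow: 0100001111100000
        0101111100101000
-       0010110100111000
------------------------
        0011000111110000

Method 2 - Add two's complement:
Two's complement of 0010110100111000: invert → 1101001011000111, add 1 → 1101001011001000
  0101111100101000
+ 1101001011001000
------------------
 10011000111110000  (end carry out of the top bit = 1)
Discarding the end carry: 0011000111110000
Decimal check:
  0101111100101000 = 16384 + 4096 + 2048 + 1024 + 512 + 256 + 32 + 8 = 24360
  0010110100111000 = 8192 + 2048 + 1024 + 256 + 32 + 16 + 8 = 11576
  24360 - 11576 = 12784, and 0011000111110000 = 8192 + 4096 + 256 + 128 + 64 + 32 + 16 = 12784 ✓



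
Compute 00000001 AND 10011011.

AND: 1 only when both bits are 1
  00000001
& 10011011
----------
  00000001
Decimal: 1 & 155 = 1



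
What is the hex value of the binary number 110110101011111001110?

Group into 4-bit nibbles from right:
  0001 = 1
  1011 = B
  0101 = 5
  0111 = 7
  1100 = C
  1110 = E
Result: 1B57CE



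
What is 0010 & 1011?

AND: 1 only when both bits are 1
  0010
& 1011
------
  0010
Decimal: 2 & 11 = 2



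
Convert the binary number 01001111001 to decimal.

Sum of powers of 2 for each 1-bit:
2^0 + 2^3 + 2^4 + 2^5 + 2^6 + 2^9
= 1 + 8 + 16 + 32 + 64 + 512
= 633



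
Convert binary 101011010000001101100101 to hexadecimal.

Group into 4-bit nibbles from right:
  1010 = A
  1101 = D
  0000 = 0
  0011 = 3
  0110 = 6
  0101 = 5
Result: AD0365



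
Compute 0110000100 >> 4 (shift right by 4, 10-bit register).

Original: 0110000100 (decimal 388)
Shift right by 4 positions
Drop the 4 low bits; fill with zeros on the left
Result: 0000011000 (decimal 24)
Equivalent: 388 >> 4 = 388 ÷ 2^4 = 24



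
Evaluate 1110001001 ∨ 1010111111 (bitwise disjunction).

OR: 1 when either bit is 1
  1110001001
| 1010111111
------------
  1110111111
Decimal: 905 | 703 = 959



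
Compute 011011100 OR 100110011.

OR: 1 when either bit is 1
  011011100
| 100110011
-----------
  111111111
Decimal: 220 | 307 = 511



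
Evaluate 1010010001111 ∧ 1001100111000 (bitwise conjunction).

AND: 1 only when both bits are 1
  1010010001111
& 1001100111000
---------------
  1000000001000
Decimal: 5263 & 4920 = 4104



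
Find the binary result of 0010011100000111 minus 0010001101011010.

Method 1 - Direct subtraction (column by column from the right: bit − bit − borrow-in; if negative, add 2 and borrow 1 from the next column):
borrow: 0000011111110000
        0010011100000111
-       0010001101011010
------------------------
        0000001110101101

Method 2 - Add two's complement:
Two's complement of 0010001101011010: invert → 1101110010100101, add 1 → 1101110010100110
  0010011100000111
+ 1101110010100110
------------------
 10000001110101101  (end carry out of the top bit = 1)
Discarding the end carry: 0000001110101101
Decimal check:
  0010011100000111 = 8192 + 1024 + 512 + 256 + 4 + 2 + 1 = 9991
  0010001101011010 = 8192 + 512 + 256 + 64 + 16 + 8 + 2 = 9050
  9991 - 9050 = 941, and 0000001110101101 = 512 + 256 + 128 + 32 + 8 + 4 + 1 = 941 ✓



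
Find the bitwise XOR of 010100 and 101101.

XOR: 1 when bits differ
  010100
^ 101101
--------
  111001
Decimal: 20 ^ 45 = 57



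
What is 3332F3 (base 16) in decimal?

Expand by place value (powers of 16):
Digit values: F = 15
3332F3 = 3 × 16^5 + 3 × 16^4 + 3 × 16^3 + 2 × 16^2 + 15 × 16^1 + 3 × 16^0
= 3 × 1048576 + 3 × 65536 + 3 × 4096 + 2 × 256 + 15 × 16 + 3 × 1
= 3145728 + 196608 + 12288 + 512 + 240 + 3
= 3355379



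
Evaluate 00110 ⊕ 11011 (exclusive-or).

XOR: 1 when bits differ
  00110
^ 11011
-------
  11101
Decimal: 6 ^ 27 = 29



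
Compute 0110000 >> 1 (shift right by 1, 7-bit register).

Original: 0110000 (decimal 48)
Shift right by 1 position
Drop the 1 low bit; fill with zero on the left
Result: 0011000 (decimal 24)
Equivalent: 48 >> 1 = 48 ÷ 2^1 = 24



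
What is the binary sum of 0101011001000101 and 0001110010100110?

Add column by column from the right: bit + bit + carry-in; write the sum mod 2, carry 1 when the sum is 2 or 3.
carry:  0011100000001000
        0101011001000101
+       0001110010100110
------------------------
       00111001011101011
(the carry out of the leftmost column, 0, becomes the leading bit)
Decimal check:
  0101011001000101 = 16384 + 4096 + 1024 + 512 + 64 + 4 + 1 = 22085
  0001110010100110 = 4096 + 2048 + 1024 + 128 + 32 + 4 + 2 = 7334
  22085 + 7334 = 29419, and 00111001011101011 = 16384 + 8192 + 4096 + 512 + 128 + 64 + 32 + 8 + 2 + 1 = 29419 ✓



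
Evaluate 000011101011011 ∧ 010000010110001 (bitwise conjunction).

AND: 1 only when both bits are 1
  000011101011011
& 010000010110001
-----------------
  000000000010001
Decimal: 1883 & 8369 = 17



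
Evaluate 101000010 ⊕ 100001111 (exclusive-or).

XOR: 1 when bits differ
  101000010
^ 100001111
-----------
  001001101
Decimal: 322 ^ 271 = 77



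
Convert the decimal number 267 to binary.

Using repeated division by 2:
267 ÷ 2 = 133 remainder 1
133 ÷ 2 = 66 remainder 1
66 ÷ 2 = 33 remainder 0
33 ÷ 2 = 16 remainder 1
16 ÷ 2 = 8 remainder 0
8 ÷ 2 = 4 remainder 0
4 ÷ 2 = 2 remainder 0
2 ÷ 2 = 1 remainder 0
1 ÷ 2 = 0 remainder 1
Reading remainders bottom to top: 100001011



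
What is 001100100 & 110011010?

AND: 1 only when both bits are 1
  001100100
& 110011010
-----------
  000000000
Decimal: 100 & 410 = 0



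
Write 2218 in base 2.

Using repeated division by 2:
2218 ÷ 2 = 1109 remainder 0
1109 ÷ 2 = 554 remainder 1
554 ÷ 2 = 277 remainder 0
277 ÷ 2 = 138 remainder 1
138 ÷ 2 = 69 remainder 0
69 ÷ 2 = 34 remainder 1
34 ÷ 2 = 17 remainder 0
17 ÷ 2 = 8 remainder 1
8 ÷ 2 = 4 remainder 0
4 ÷ 2 = 2 remainder 0
2 ÷ 2 = 1 remainder 0
1 ÷ 2 = 0 remainder 1
Reading remainders bottom to top: 100010101010



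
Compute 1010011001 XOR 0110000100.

XOR: 1 when bits differ
  1010011001
^ 0110000100
------------
  1100011101
Decimal: 665 ^ 388 = 797



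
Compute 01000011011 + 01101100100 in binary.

Add column by column from the right: bit + bit + carry-in; write the sum mod 2, carry 1 when the sum is 2 or 3.
carry:  10000000000
        01000011011
+       01101100100
-------------------
       010101111111
(the carry out of the leftmost column, 0, becomes the leading bit)
Decimal check:
  01000011011 = 512 + 16 + 8 + 2 + 1 = 539
  01101100100 = 512 + 256 + 64 + 32 + 4 = 868
  539 + 868 = 1407, and 010101111111 = 1024 + 256 + 64 + 32 + 16 + 8 + 4 + 2 + 1 = 1407 ✓



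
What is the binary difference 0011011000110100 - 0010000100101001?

Method 1 - Direct subtraction (column by column from the right: bit − bit − borrow-in; if negative, add 2 and borrow 1 from the next column):
borrow: 0000001000010110
        0011011000110100
-       0010000100101001
------------------------
        0001010100001011

Method 2 - Add two's complement:
Two's complement of 0010000100101001: invert → 1101111011010110, add 1 → 1101111011010111
  0011011000110100
+ 1101111011010111
------------------
 10001010100001011  (end carry out of the top bit = 1)
Discarding the end carry: 0001010100001011
Decimal check:
  0011011000110100 = 8192 + 4096 + 1024 + 512 + 32 + 16 + 4 = 13876
  0010000100101001 = 8192 + 256 + 32 + 8 + 1 = 8489
  13876 - 8489 = 5387, and 0001010100001011 = 4096 + 1024 + 256 + 8 + 2 + 1 = 5387 ✓



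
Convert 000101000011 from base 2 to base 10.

Sum of powers of 2 for each 1-bit:
2^0 + 2^1 + 2^6 + 2^8
= 1 + 2 + 64 + 256
= 323



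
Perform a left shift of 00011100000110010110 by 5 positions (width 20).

Original: 00011100000110010110 (decimal 115094)
Shift left by 5 positions
Append 5 zeros on the right and drop the 5 high bits that overflow the 20-bit width
Result: 10000011001011000000 (decimal 537280)
Equivalent: 115094 << 5 = 115094 × 2^5 = 3683008, truncated to 20 bits = 537280



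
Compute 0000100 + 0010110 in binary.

Add column by column from the right: bit + bit + carry-in; write the sum mod 2, carry 1 when the sum is 2 or 3.
carry:  0001000
        0000100
+       0010110
---------------
       00011010
(the carry out of the leftmost column, 0, becomes the leading bit)
Decimal check:
  0000100 = 4
  0010110 = 16 + 4 + 2 = 22
  4 + 22 = 26, and 00011010 = 16 + 8 + 2 = 26 ✓



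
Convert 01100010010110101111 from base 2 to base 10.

Sum of powers of 2 for each 1-bit:
2^0 + 2^1 + 2^2 + 2^3 + 2^5 + 2^7 + 2^8 + 2^10 + 2^13 + 2^17 + 2^18
= 1 + 2 + 4 + 8 + 32 + 128 + 256 + 1024 + 8192 + 131072 + 262144
= 402863

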